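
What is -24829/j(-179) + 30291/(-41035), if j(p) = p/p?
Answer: -1018888306/41035 ≈ -24830.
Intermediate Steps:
j(p) = 1
-24829/j(-179) + 30291/(-41035) = -24829/1 + 30291/(-41035) = -24829*1 + 30291*(-1/41035) = -24829 - 30291/41035 = -1018888306/41035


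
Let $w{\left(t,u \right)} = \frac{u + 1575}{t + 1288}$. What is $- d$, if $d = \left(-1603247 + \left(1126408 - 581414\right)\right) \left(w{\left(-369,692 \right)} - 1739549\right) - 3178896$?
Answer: $- \frac{1691766108652368}{919} \approx -1.8409 \cdot 10^{12}$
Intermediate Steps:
$w{\left(t,u \right)} = \frac{1575 + u}{1288 + t}$
$d = \frac{1691766108652368}{919}$ ($d = \left(-1603247 + \left(1126408 - 581414\right)\right) \left(\frac{1575 + 692}{1288 - 369} - 1739549\right) - 3178896 = \left(-1603247 + 544994\right) \left(\frac{1}{919} \cdot 2267 - 1739549\right) - 3178896 = - 1058253 \left(\frac{1}{919} \cdot 2267 - 1739549\right) - 3178896 = - 1058253 \left(\frac{2267}{919} - 1739549\right) - 3178896 = \left(-1058253\right) \left(- \frac{1598643264}{919}\right) - 3178896 = \frac{1691769030057792}{919} - 3178896 = \frac{1691766108652368}{919} \approx 1.8409 \cdot 10^{12}$)
$- d = \left(-1\right) \frac{1691766108652368}{919} = - \frac{1691766108652368}{919}$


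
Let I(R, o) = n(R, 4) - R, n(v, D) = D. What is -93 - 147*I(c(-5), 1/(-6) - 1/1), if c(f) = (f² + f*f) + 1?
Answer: 6816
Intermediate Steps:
c(f) = 1 + 2*f² (c(f) = (f² + f²) + 1 = 2*f² + 1 = 1 + 2*f²)
I(R, o) = 4 - R
-93 - 147*I(c(-5), 1/(-6) - 1/1) = -93 - 147*(4 - (1 + 2*(-5)²)) = -93 - 147*(4 - (1 + 2*25)) = -93 - 147*(4 - (1 + 50)) = -93 - 147*(4 - 1*51) = -93 - 147*(4 - 51) = -93 - 147*(-47) = -93 + 6909 = 6816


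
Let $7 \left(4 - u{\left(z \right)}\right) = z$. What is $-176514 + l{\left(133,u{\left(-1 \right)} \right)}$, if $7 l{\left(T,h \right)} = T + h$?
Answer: $- \frac{8648226}{49} \approx -1.7649 \cdot 10^{5}$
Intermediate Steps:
$u{\left(z \right)} = 4 - \frac{z}{7}$
$l{\left(T,h \right)} = \frac{T}{7} + \frac{h}{7}$ ($l{\left(T,h \right)} = \frac{T + h}{7} = \frac{T}{7} + \frac{h}{7}$)
$-176514 + l{\left(133,u{\left(-1 \right)} \right)} = -176514 + \left(\frac{1}{7} \cdot 133 + \frac{4 - - \frac{1}{7}}{7}\right) = -176514 + \left(19 + \frac{4 + \frac{1}{7}}{7}\right) = -176514 + \left(19 + \frac{1}{7} \cdot \frac{29}{7}\right) = -176514 + \left(19 + \frac{29}{49}\right) = -176514 + \frac{960}{49} = - \frac{8648226}{49}$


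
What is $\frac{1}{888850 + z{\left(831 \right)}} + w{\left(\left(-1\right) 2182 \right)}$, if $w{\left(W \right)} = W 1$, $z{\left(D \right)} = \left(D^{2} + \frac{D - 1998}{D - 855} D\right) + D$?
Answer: $- \frac{28290055482}{12965195} \approx -2182.0$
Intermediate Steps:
$z{\left(D \right)} = D + D^{2} + \frac{D \left(-1998 + D\right)}{-855 + D}$ ($z{\left(D \right)} = \left(D^{2} + \frac{-1998 + D}{-855 + D} D\right) + D = \left(D^{2} + \frac{D \left(-1998 + D\right)}{-855 + D}\right) + D = D + D^{2} + \frac{D \left(-1998 + D\right)}{-855 + D}$)
$w{\left(W \right)} = W$
$\frac{1}{888850 + z{\left(831 \right)}} + w{\left(\left(-1\right) 2182 \right)} = \frac{1}{888850 + \frac{831 \left(-2853 + 831^{2} - 708843\right)}{-855 + 831}} - 2182 = \frac{1}{888850 + \frac{831 \left(-2853 + 690561 - 708843\right)}{-24}} - 2182 = \frac{1}{888850 + 831 \left(- \frac{1}{24}\right) \left(-21135\right)} - 2182 = \frac{1}{888850 + \frac{5854395}{8}} - 2182 = \frac{1}{\frac{12965195}{8}} - 2182 = \frac{8}{12965195} - 2182 = - \frac{28290055482}{12965195}$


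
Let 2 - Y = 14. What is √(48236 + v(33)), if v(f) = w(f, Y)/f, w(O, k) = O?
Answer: √48237 ≈ 219.63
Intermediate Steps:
Y = -12 (Y = 2 - 1*14 = 2 - 14 = -12)
v(f) = 1 (v(f) = f/f = 1)
√(48236 + v(33)) = √(48236 + 1) = √48237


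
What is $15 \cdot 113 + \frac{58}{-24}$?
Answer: $\frac{20311}{12} \approx 1692.6$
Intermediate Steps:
$15 \cdot 113 + \frac{58}{-24} = 1695 + 58 \left(- \frac{1}{24}\right) = 1695 - \frac{29}{12} = \frac{20311}{12}$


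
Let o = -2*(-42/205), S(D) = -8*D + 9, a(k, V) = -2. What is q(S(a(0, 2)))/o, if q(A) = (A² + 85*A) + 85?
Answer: 27675/4 ≈ 6918.8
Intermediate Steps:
S(D) = 9 - 8*D
q(A) = 85 + A² + 85*A
o = 84/205 (o = -2*(-42*1/205) = -2*(-42)/205 = -1*(-84/205) = 84/205 ≈ 0.40976)
q(S(a(0, 2)))/o = (85 + (9 - 8*(-2))² + 85*(9 - 8*(-2)))/(84/205) = (85 + (9 + 16)² + 85*(9 + 16))*(205/84) = (85 + 25² + 85*25)*(205/84) = (85 + 625 + 2125)*(205/84) = 2835*(205/84) = 27675/4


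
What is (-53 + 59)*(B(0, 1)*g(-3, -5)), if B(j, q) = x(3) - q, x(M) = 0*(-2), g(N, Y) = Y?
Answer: 30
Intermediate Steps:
x(M) = 0
B(j, q) = -q (B(j, q) = 0 - q = -q)
(-53 + 59)*(B(0, 1)*g(-3, -5)) = (-53 + 59)*(-1*1*(-5)) = 6*(-1*(-5)) = 6*5 = 30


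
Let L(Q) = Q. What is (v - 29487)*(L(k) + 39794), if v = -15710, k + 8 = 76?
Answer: -1801642814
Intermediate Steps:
k = 68 (k = -8 + 76 = 68)
(v - 29487)*(L(k) + 39794) = (-15710 - 29487)*(68 + 39794) = -45197*39862 = -1801642814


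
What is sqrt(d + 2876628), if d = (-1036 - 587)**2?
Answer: sqrt(5510757) ≈ 2347.5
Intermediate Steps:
d = 2634129 (d = (-1623)**2 = 2634129)
sqrt(d + 2876628) = sqrt(2634129 + 2876628) = sqrt(5510757)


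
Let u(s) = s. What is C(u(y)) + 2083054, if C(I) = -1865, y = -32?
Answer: 2081189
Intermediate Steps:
C(u(y)) + 2083054 = -1865 + 2083054 = 2081189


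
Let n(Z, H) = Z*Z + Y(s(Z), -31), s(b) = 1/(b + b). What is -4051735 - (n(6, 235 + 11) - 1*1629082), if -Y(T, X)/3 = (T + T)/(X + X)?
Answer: -300413437/124 ≈ -2.4227e+6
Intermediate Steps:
s(b) = 1/(2*b)
Y(T, X) = -3*T/X (Y(T, X) = -3*(T + T)/(X + X) = -3*2*T/(2*X) = -3*2*T*1/(2*X) = -3*T/X)
n(Z, H) = Z² + 3/(62*Z) (n(Z, H) = Z*Z - 3*1/(2*Z)/(-31) = Z² - 3*1/(2*Z)*(-1/31) = Z² + 3/(62*Z))
-4051735 - (n(6, 235 + 11) - 1*1629082) = -4051735 - ((3/62 + 6³)/6 - 1*1629082) = -4051735 - ((3/62 + 216)/6 - 1629082) = -4051735 - ((⅙)*(13395/62) - 1629082) = -4051735 - (4465/124 - 1629082) = -4051735 - 1*(-202001703/124) = -4051735 + 202001703/124 = -300413437/124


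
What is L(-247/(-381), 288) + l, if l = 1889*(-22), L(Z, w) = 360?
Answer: -41198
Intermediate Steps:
l = -41558
L(-247/(-381), 288) + l = 360 - 41558 = -41198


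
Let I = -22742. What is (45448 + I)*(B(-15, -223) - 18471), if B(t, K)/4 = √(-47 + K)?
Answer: -419402526 + 272472*I*√30 ≈ -4.194e+8 + 1.4924e+6*I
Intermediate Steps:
B(t, K) = 4*√(-47 + K)
(45448 + I)*(B(-15, -223) - 18471) = (45448 - 22742)*(4*√(-47 - 223) - 18471) = 22706*(4*√(-270) - 18471) = 22706*(4*(3*I*√30) - 18471) = 22706*(12*I*√30 - 18471) = 22706*(-18471 + 12*I*√30) = -419402526 + 272472*I*√30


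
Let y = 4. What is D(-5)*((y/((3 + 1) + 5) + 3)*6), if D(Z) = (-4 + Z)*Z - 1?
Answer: 2728/3 ≈ 909.33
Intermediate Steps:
D(Z) = -1 + Z*(-4 + Z) (D(Z) = Z*(-4 + Z) - 1 = -1 + Z*(-4 + Z))
D(-5)*((y/((3 + 1) + 5) + 3)*6) = (-1 + (-5)**2 - 4*(-5))*((4/((3 + 1) + 5) + 3)*6) = (-1 + 25 + 20)*((4/(4 + 5) + 3)*6) = 44*((4/9 + 3)*6) = 44*((31/9)*6) = 44*(62/3) = 2728/3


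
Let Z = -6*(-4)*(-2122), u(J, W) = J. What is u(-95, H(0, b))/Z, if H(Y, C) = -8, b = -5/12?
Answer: 95/50928 ≈ 0.0018654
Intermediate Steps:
b = -5/12 (b = -5*1/12 = -5/12 ≈ -0.41667)
Z = -50928 (Z = 24*(-2122) = -50928)
u(-95, H(0, b))/Z = -95/(-50928) = -95*(-1/50928) = 95/50928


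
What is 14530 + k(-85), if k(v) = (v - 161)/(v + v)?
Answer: 1235173/85 ≈ 14531.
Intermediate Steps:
k(v) = (-161 + v)/(2*v) (k(v) = (-161 + v)/((2*v)) = (-161 + v)*(1/(2*v)) = (-161 + v)/(2*v))
14530 + k(-85) = 14530 + (½)*(-161 - 85)/(-85) = 14530 + (½)*(-1/85)*(-246) = 14530 + 123/85 = 1235173/85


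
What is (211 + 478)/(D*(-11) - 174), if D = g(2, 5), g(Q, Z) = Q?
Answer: -689/196 ≈ -3.5153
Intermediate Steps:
D = 2
(211 + 478)/(D*(-11) - 174) = (211 + 478)/(2*(-11) - 174) = 689/(-22 - 174) = 689/(-196) = 689*(-1/196) = -689/196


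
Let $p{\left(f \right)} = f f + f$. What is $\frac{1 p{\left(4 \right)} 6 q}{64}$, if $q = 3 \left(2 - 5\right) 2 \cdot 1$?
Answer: $- \frac{135}{4} \approx -33.75$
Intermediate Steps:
$p{\left(f \right)} = f + f^{2}$ ($p{\left(f \right)} = f^{2} + f = f + f^{2}$)
$q = -18$ ($q = 3 \left(-3\right) 2 \cdot 1 = \left(-9\right) 2 \cdot 1 = \left(-18\right) 1 = -18$)
$\frac{1 p{\left(4 \right)} 6 q}{64} = \frac{1 \cdot 4 \left(1 + 4\right) 6 \left(-18\right)}{64} = 1 \cdot 4 \cdot 5 \cdot 6 \left(-18\right) \frac{1}{64} = 1 \cdot 20 \cdot 6 \left(-18\right) \frac{1}{64} = 20 \cdot 6 \left(-18\right) \frac{1}{64} = 120 \left(-18\right) \frac{1}{64} = \left(-2160\right) \frac{1}{64} = - \frac{135}{4}$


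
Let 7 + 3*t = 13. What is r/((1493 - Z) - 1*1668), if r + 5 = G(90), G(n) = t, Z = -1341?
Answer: -3/1166 ≈ -0.0025729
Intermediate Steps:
t = 2 (t = -7/3 + (1/3)*13 = -7/3 + 13/3 = 2)
G(n) = 2
r = -3 (r = -5 + 2 = -3)
r/((1493 - Z) - 1*1668) = -3/((1493 - 1*(-1341)) - 1*1668) = -3/((1493 + 1341) - 1668) = -3/(2834 - 1668) = -3/1166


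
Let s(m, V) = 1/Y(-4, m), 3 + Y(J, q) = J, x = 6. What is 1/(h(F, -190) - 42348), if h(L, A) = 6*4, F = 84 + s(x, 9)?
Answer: -1/42324 ≈ -2.3627e-5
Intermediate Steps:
Y(J, q) = -3 + J
s(m, V) = -1/7 (s(m, V) = 1/(-3 - 4) = 1/(-7) = -1/7)
F = 587/7 (F = 84 - 1/7 = 587/7 ≈ 83.857)
h(L, A) = 24
1/(h(F, -190) - 42348) = 1/(24 - 42348) = 1/(-42324) = -1/42324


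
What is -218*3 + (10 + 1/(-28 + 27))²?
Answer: -573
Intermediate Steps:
-218*3 + (10 + 1/(-28 + 27))² = -654 + (10 + 1/(-1))² = -654 + (10 - 1)² = -654 + 9² = -654 + 81 = -573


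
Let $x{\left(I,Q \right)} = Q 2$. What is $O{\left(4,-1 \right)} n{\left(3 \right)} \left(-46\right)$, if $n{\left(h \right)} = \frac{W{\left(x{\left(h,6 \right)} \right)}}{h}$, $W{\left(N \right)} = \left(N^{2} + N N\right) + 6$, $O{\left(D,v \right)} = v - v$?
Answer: $0$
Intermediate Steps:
$x{\left(I,Q \right)} = 2 Q$
$O{\left(D,v \right)} = 0$
$W{\left(N \right)} = 6 + 2 N^{2}$ ($W{\left(N \right)} = \left(N^{2} + N^{2}\right) + 6 = 2 N^{2} + 6 = 6 + 2 N^{2}$)
$n{\left(h \right)} = \frac{294}{h}$ ($n{\left(h \right)} = \frac{6 + 2 \left(2 \cdot 6\right)^{2}}{h} = \frac{6 + 2 \cdot 12^{2}}{h} = \frac{6 + 2 \cdot 144}{h} = \frac{6 + 288}{h} = \frac{294}{h}$)
$O{\left(4,-1 \right)} n{\left(3 \right)} \left(-46\right) = 0 \cdot \frac{294}{3} \left(-46\right) = 0 \cdot 294 \cdot \frac{1}{3} \left(-46\right) = 0 \cdot 98 \left(-46\right) = 0 \left(-46\right) = 0$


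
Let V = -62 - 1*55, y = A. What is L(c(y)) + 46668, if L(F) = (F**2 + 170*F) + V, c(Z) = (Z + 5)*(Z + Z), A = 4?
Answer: 63975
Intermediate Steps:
y = 4
V = -117 (V = -62 - 55 = -117)
c(Z) = 2*Z*(5 + Z) (c(Z) = (5 + Z)*(2*Z) = 2*Z*(5 + Z))
L(F) = -117 + F**2 + 170*F (L(F) = (F**2 + 170*F) - 117 = -117 + F**2 + 170*F)
L(c(y)) + 46668 = (-117 + (2*4*(5 + 4))**2 + 170*(2*4*(5 + 4))) + 46668 = (-117 + (2*4*9)**2 + 170*(2*4*9)) + 46668 = (-117 + 72**2 + 170*72) + 46668 = (-117 + 5184 + 12240) + 46668 = 17307 + 46668 = 63975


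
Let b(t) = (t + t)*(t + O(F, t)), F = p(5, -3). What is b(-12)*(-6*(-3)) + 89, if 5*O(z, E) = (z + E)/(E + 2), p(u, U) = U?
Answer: 25717/5 ≈ 5143.4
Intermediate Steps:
F = -3
O(z, E) = (E + z)/(5*(2 + E)) (O(z, E) = ((z + E)/(E + 2))/5 = ((E + z)/(2 + E))/5 = (E + z)/(5*(2 + E)))
b(t) = 2*t*(t + (-3 + t)/(5*(2 + t))) (b(t) = (t + t)*(t + (t - 3)/(5*(2 + t))) = (2*t)*(t + (-3 + t)/(5*(2 + t))) = 2*t*(t + (-3 + t)/(5*(2 + t))))
b(-12)*(-6*(-3)) + 89 = ((⅖)*(-12)*(-3 - 12 + 5*(-12)*(2 - 12))/(2 - 12))*(-6*(-3)) + 89 = ((⅖)*(-12)*(-3 - 12 + 5*(-12)*(-10))/(-10))*18 + 89 = ((⅖)*(-12)*(-⅒)*(-3 - 12 + 600))*18 + 89 = ((⅖)*(-12)*(-⅒)*585)*18 + 89 = (1404/5)*18 + 89 = 25272/5 + 89 = 25717/5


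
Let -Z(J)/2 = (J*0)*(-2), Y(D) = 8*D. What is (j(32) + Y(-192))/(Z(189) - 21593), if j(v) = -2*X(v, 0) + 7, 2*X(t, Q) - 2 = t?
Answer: 1563/21593 ≈ 0.072385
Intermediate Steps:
X(t, Q) = 1 + t/2
j(v) = 5 - v (j(v) = -2*(1 + v/2) + 7 = (-2 - v) + 7 = 5 - v)
Z(J) = 0 (Z(J) = -2*J*0*(-2) = -0*(-2) = -2*0 = 0)
(j(32) + Y(-192))/(Z(189) - 21593) = ((5 - 1*32) + 8*(-192))/(0 - 21593) = ((5 - 32) - 1536)/(-21593) = (-27 - 1536)*(-1/21593) = -1563*(-1/21593) = 1563/21593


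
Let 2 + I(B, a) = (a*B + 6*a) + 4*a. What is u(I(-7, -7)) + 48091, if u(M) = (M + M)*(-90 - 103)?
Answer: 56969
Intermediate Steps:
I(B, a) = -2 + 10*a + B*a (I(B, a) = -2 + ((a*B + 6*a) + 4*a) = -2 + ((B*a + 6*a) + 4*a) = -2 + ((6*a + B*a) + 4*a) = -2 + (10*a + B*a) = -2 + 10*a + B*a)
u(M) = -386*M (u(M) = (2*M)*(-193) = -386*M)
u(I(-7, -7)) + 48091 = -386*(-2 + 10*(-7) - 7*(-7)) + 48091 = -386*(-2 - 70 + 49) + 48091 = -386*(-23) + 48091 = 8878 + 48091 = 56969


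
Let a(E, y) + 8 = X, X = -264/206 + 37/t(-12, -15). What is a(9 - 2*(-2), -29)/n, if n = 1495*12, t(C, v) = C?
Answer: -15283/22173840 ≈ -0.00068924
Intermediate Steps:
n = 17940
X = -5395/1236 (X = -264/206 + 37/(-12) = -264*1/206 + 37*(-1/12) = -132/103 - 37/12 = -5395/1236 ≈ -4.3649)
a(E, y) = -15283/1236 (a(E, y) = -8 - 5395/1236 = -15283/1236)
a(9 - 2*(-2), -29)/n = -15283/1236/17940 = -15283/1236*1/17940 = -15283/22173840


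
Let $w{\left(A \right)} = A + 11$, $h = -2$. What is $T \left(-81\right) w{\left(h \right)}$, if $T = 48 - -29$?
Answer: $-56133$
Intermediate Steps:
$w{\left(A \right)} = 11 + A$
$T = 77$ ($T = 48 + 29 = 77$)
$T \left(-81\right) w{\left(h \right)} = 77 \left(-81\right) \left(11 - 2\right) = \left(-6237\right) 9 = -56133$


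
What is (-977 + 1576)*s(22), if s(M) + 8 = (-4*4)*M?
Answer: -215640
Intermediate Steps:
s(M) = -8 - 16*M (s(M) = -8 + (-4*4)*M = -8 - 16*M)
(-977 + 1576)*s(22) = (-977 + 1576)*(-8 - 16*22) = 599*(-8 - 352) = 599*(-360) = -215640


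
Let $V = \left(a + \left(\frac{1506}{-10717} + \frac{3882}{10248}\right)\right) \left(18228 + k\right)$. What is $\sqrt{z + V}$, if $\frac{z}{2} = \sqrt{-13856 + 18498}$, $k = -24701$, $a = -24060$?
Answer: $\frac{\sqrt{266233714618205390987 + 3418976521352 \sqrt{4642}}}{1307474} \approx 12480.0$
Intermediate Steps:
$z = 2 \sqrt{4642}$ ($z = 2 \sqrt{-13856 + 18498} = 2 \sqrt{4642} \approx 136.26$)
$V = \frac{407248961919251}{2614948}$ ($V = \left(-24060 + \left(\frac{1506}{-10717} + \frac{3882}{10248}\right)\right) \left(18228 - 24701\right) = \left(-24060 + \left(1506 \left(- \frac{1}{10717}\right) + 3882 \cdot \frac{1}{10248}\right)\right) \left(-6473\right) = \left(-24060 + \left(- \frac{1506}{10717} + \frac{647}{1708}\right)\right) \left(-6473\right) = \left(-24060 + \frac{623093}{2614948}\right) \left(-6473\right) = \left(- \frac{62915025787}{2614948}\right) \left(-6473\right) = \frac{407248961919251}{2614948} \approx 1.5574 \cdot 10^{8}$)
$\sqrt{z + V} = \sqrt{2 \sqrt{4642} + \frac{407248961919251}{2614948}} = \sqrt{\frac{407248961919251}{2614948} + 2 \sqrt{4642}}$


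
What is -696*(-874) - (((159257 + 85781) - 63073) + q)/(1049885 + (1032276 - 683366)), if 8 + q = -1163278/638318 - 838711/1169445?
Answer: 317586145009641625643269/522084702586410225 ≈ 6.0830e+5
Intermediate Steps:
q = -3933788158444/373238896755 (q = -8 + (-1163278/638318 - 838711/1169445) = -8 + (-1163278*1/638318 - 838711*1/1169445) = -8 + (-581639/319159 - 838711/1169445) = -8 - 947876984404/373238896755 = -3933788158444/373238896755 ≈ -10.540)
-696*(-874) - (((159257 + 85781) - 63073) + q)/(1049885 + (1032276 - 683366)) = -696*(-874) - (((159257 + 85781) - 63073) - 3933788158444/373238896755)/(1049885 + (1032276 - 683366)) = 608304 - ((245038 - 63073) - 3933788158444/373238896755)/(1049885 + 348910) = 608304 - (181965 - 3933788158444/373238896755)/1398795 = 608304 - 67912482059865131/(373238896755*1398795) = 608304 - 1*67912482059865131/522084702586410225 = 608304 - 67912482059865131/522084702586410225 = 317586145009641625643269/522084702586410225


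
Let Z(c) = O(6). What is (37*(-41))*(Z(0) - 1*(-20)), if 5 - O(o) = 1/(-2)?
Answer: -77367/2 ≈ -38684.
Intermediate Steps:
O(o) = 11/2 (O(o) = 5 - 1/(-2) = 5 - 1*(-½) = 5 + ½ = 11/2)
Z(c) = 11/2
(37*(-41))*(Z(0) - 1*(-20)) = (37*(-41))*(11/2 - 1*(-20)) = -1517*(11/2 + 20) = -1517*51/2 = -77367/2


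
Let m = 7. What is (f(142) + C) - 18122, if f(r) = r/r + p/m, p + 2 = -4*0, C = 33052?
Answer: 104515/7 ≈ 14931.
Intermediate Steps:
p = -2 (p = -2 - 4*0 = -2 + 0 = -2)
f(r) = 5/7 (f(r) = r/r - 2/7 = 1 - 2*1/7 = 1 - 2/7 = 5/7)
(f(142) + C) - 18122 = (5/7 + 33052) - 18122 = 231369/7 - 18122 = 104515/7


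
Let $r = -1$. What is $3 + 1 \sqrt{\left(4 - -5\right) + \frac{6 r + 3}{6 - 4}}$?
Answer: $3 + \frac{\sqrt{30}}{2} \approx 5.7386$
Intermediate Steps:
$3 + 1 \sqrt{\left(4 - -5\right) + \frac{6 r + 3}{6 - 4}} = 3 + 1 \sqrt{\left(4 - -5\right) + \frac{6 \left(-1\right) + 3}{6 - 4}} = 3 + 1 \sqrt{\left(4 + 5\right) + \frac{-6 + 3}{2}} = 3 + 1 \sqrt{9 - \frac{3}{2}} = 3 + 1 \sqrt{\frac{15}{2}} = 3 + 1 \frac{\sqrt{30}}{2} = 3 + \frac{\sqrt{30}}{2}$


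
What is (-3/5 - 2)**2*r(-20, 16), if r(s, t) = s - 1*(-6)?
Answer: -2366/25 ≈ -94.640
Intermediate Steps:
r(s, t) = 6 + s (r(s, t) = s + 6 = 6 + s)
(-3/5 - 2)**2*r(-20, 16) = (-3/5 - 2)**2*(6 - 20) = (-3*1/5 - 2)**2*(-14) = (-3/5 - 2)**2*(-14) = (-13/5)**2*(-14) = (169/25)*(-14) = -2366/25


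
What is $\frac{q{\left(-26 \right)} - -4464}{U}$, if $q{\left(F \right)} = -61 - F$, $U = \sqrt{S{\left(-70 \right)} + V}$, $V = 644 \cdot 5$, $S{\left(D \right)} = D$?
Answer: $\frac{4429 \sqrt{14}}{210} \approx 78.913$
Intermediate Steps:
$V = 3220$
$U = 15 \sqrt{14}$ ($U = \sqrt{-70 + 3220} = \sqrt{3150} = 15 \sqrt{14} \approx 56.125$)
$\frac{q{\left(-26 \right)} - -4464}{U} = \frac{\left(-61 - -26\right) - -4464}{15 \sqrt{14}} = \left(\left(-61 + 26\right) + 4464\right) \frac{\sqrt{14}}{210} = \left(-35 + 4464\right) \frac{\sqrt{14}}{210} = 4429 \frac{\sqrt{14}}{210} = \frac{4429 \sqrt{14}}{210}$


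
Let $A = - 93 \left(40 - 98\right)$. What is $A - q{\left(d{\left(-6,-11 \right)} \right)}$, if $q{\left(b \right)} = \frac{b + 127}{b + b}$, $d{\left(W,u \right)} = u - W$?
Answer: $\frac{27031}{5} \approx 5406.2$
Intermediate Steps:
$A = 5394$ ($A = \left(-93\right) \left(-58\right) = 5394$)
$q{\left(b \right)} = \frac{127 + b}{2 b}$
$A - q{\left(d{\left(-6,-11 \right)} \right)} = 5394 - \frac{127 - 5}{2 \left(-11 - -6\right)} = 5394 - \frac{127 + \left(-11 + 6\right)}{2 \left(-11 + 6\right)} = 5394 - \frac{127 - 5}{2 \left(-5\right)} = 5394 - \frac{1}{2} \left(- \frac{1}{5}\right) 122 = 5394 - - \frac{61}{5} = 5394 + \frac{61}{5} = \frac{27031}{5}$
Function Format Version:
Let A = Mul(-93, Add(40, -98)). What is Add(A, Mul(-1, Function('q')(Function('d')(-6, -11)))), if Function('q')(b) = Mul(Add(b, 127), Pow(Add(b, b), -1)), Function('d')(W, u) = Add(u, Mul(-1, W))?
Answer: Rational(27031, 5) ≈ 5406.2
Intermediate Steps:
A = 5394 (A = Mul(-93, -58) = 5394)
Function('q')(b) = Mul(Rational(1, 2), Pow(b, -1), Add(127, b)) (Function('q')(b) = Mul(Add(127, b), Pow(Mul(2, b), -1)) = Mul(Add(127, b), Mul(Rational(1, 2), Pow(b, -1))) = Mul(Rational(1, 2), Pow(b, -1), Add(127, b)))
Add(A, Mul(-1, Function('q')(Function('d')(-6, -11)))) = Add(5394, Mul(-1, Mul(Rational(1, 2), Pow(Add(-11, Mul(-1, -6)), -1), Add(127, Add(-11, Mul(-1, -6)))))) = Add(5394, Mul(-1, Mul(Rational(1, 2), Pow(Add(-11, 6), -1), Add(127, Add(-11, 6))))) = Add(5394, Mul(-1, Mul(Rational(1, 2), Pow(-5, -1), Add(127, -5)))) = Add(5394, Mul(-1, Mul(Rational(1, 2), Rational(-1, 5), 122))) = Add(5394, Mul(-1, Rational(-61, 5))) = Add(5394, Rational(61, 5)) = Rational(27031, 5)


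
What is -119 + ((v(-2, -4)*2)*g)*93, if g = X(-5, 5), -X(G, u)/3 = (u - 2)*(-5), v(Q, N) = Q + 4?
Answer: 16621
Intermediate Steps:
v(Q, N) = 4 + Q
X(G, u) = -30 + 15*u (X(G, u) = -3*(u - 2)*(-5) = -3*(-2 + u)*(-5) = -3*(10 - 5*u) = -30 + 15*u)
g = 45 (g = -30 + 15*5 = -30 + 75 = 45)
-119 + ((v(-2, -4)*2)*g)*93 = -119 + (((4 - 2)*2)*45)*93 = -119 + ((2*2)*45)*93 = -119 + (4*45)*93 = -119 + 180*93 = -119 + 16740 = 16621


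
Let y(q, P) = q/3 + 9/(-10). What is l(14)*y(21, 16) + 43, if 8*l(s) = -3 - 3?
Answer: 1537/40 ≈ 38.425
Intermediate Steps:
l(s) = -¾ (l(s) = (-3 - 3)/8 = (⅛)*(-6) = -¾)
y(q, P) = -9/10 + q/3 (y(q, P) = q*(⅓) + 9*(-⅒) = q/3 - 9/10 = -9/10 + q/3)
l(14)*y(21, 16) + 43 = -3*(-9/10 + (⅓)*21)/4 + 43 = -3*(-9/10 + 7)/4 + 43 = -¾*61/10 + 43 = -183/40 + 43 = 1537/40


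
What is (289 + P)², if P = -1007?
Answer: 515524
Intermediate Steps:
(289 + P)² = (289 - 1007)² = (-718)² = 515524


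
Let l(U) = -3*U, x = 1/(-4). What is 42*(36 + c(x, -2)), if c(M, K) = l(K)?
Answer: 1764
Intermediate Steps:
x = -1/4 ≈ -0.25000
c(M, K) = -3*K
42*(36 + c(x, -2)) = 42*(36 - 3*(-2)) = 42*(36 + 6) = 42*42 = 1764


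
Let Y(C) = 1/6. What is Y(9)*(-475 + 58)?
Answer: -139/2 ≈ -69.500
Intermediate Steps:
Y(C) = 1/6
Y(9)*(-475 + 58) = (-475 + 58)/6 = (1/6)*(-417) = -139/2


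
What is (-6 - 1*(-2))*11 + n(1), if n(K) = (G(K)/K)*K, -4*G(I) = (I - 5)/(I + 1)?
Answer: -87/2 ≈ -43.500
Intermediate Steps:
G(I) = -(-5 + I)/(4*(1 + I)) (G(I) = -(I - 5)/(4*(I + 1)) = -(-5 + I)/(4*(1 + I)))
n(K) = (5 - K)/(4*(1 + K)) (n(K) = (((5 - K)/(4*(1 + K)))/K)*K = ((5 - K)/(4*K*(1 + K)))*K = (5 - K)/(4*(1 + K)))
(-6 - 1*(-2))*11 + n(1) = (-6 - 1*(-2))*11 + (5 - 1*1)/(4*(1 + 1)) = (-6 + 2)*11 + (¼)*(5 - 1)/2 = -4*11 + (¼)*(½)*4 = -44 + ½ = -87/2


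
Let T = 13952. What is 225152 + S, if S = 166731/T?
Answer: 3141487435/13952 ≈ 2.2516e+5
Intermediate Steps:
S = 166731/13952 ≈ 11.950
225152 + S = 225152 + 166731/13952 = 3141487435/13952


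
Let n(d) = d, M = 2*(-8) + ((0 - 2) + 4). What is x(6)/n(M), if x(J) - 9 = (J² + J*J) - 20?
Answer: -61/14 ≈ -4.3571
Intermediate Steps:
x(J) = -11 + 2*J² (x(J) = 9 + ((J² + J*J) - 20) = 9 + ((J² + J²) - 20) = 9 + (2*J² - 20) = 9 + (-20 + 2*J²) = -11 + 2*J²)
M = -14 (M = -16 + (-2 + 4) = -16 + 2 = -14)
x(6)/n(M) = (-11 + 2*6²)/(-14) = (-11 + 2*36)*(-1/14) = (-11 + 72)*(-1/14) = 61*(-1/14) = -61/14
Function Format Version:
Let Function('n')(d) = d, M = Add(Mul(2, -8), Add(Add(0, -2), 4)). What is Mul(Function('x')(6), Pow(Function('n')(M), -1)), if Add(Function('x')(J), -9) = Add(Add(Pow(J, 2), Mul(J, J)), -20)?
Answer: Rational(-61, 14) ≈ -4.3571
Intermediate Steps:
Function('x')(J) = Add(-11, Mul(2, Pow(J, 2))) (Function('x')(J) = Add(9, Add(Add(Pow(J, 2), Mul(J, J)), -20)) = Add(9, Add(Add(Pow(J, 2), Pow(J, 2)), -20)) = Add(9, Add(Mul(2, Pow(J, 2)), -20)) = Add(9, Add(-20, Mul(2, Pow(J, 2)))) = Add(-11, Mul(2, Pow(J, 2))))
M = -14 (M = Add(-16, Add(-2, 4)) = Add(-16, 2) = -14)
Mul(Function('x')(6), Pow(Function('n')(M), -1)) = Mul(Add(-11, Mul(2, Pow(6, 2))), Pow(-14, -1)) = Mul(Add(-11, Mul(2, 36)), Rational(-1, 14)) = Mul(Add(-11, 72), Rational(-1, 14)) = Mul(61, Rational(-1, 14)) = Rational(-61, 14)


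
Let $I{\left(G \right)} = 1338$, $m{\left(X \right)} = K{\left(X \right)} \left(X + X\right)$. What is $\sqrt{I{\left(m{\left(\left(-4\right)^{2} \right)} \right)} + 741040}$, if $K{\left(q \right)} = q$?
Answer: $\sqrt{742378} \approx 861.61$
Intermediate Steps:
$m{\left(X \right)} = 2 X^{2}$ ($m{\left(X \right)} = X \left(X + X\right) = X 2 X = 2 X^{2}$)
$\sqrt{I{\left(m{\left(\left(-4\right)^{2} \right)} \right)} + 741040} = \sqrt{1338 + 741040} = \sqrt{742378}$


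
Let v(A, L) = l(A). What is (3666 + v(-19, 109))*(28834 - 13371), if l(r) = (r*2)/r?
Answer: 56718284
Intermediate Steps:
l(r) = 2 (l(r) = (2*r)/r = 2)
v(A, L) = 2
(3666 + v(-19, 109))*(28834 - 13371) = (3666 + 2)*(28834 - 13371) = 3668*15463 = 56718284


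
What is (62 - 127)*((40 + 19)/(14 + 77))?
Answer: -295/7 ≈ -42.143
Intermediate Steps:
(62 - 127)*((40 + 19)/(14 + 77)) = -3835/91 = -65*59/91 = -295/7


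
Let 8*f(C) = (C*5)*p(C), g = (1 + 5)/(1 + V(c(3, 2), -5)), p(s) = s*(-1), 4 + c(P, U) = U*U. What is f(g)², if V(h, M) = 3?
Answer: 2025/1024 ≈ 1.9775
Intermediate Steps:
c(P, U) = -4 + U² (c(P, U) = -4 + U*U = -4 + U²)
p(s) = -s
g = 3/2 (g = (1 + 5)/(1 + 3) = 6/4 = 6*(¼) = 3/2 ≈ 1.5000)
f(C) = -5*C²/8 (f(C) = ((C*5)*(-C))/8 = ((5*C)*(-C))/8 = (-5*C²)/8 = -5*C²/8)
f(g)² = (-5*(3/2)²/8)² = (-5/8*9/4)² = (-45/32)² = 2025/1024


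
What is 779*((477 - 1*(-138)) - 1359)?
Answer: -579576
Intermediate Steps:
779*((477 - 1*(-138)) - 1359) = 779*((477 + 138) - 1359) = 779*(615 - 1359) = 779*(-744) = -579576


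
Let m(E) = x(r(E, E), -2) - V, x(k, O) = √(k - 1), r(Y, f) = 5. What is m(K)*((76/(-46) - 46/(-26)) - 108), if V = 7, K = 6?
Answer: 161285/299 ≈ 539.42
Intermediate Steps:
x(k, O) = √(-1 + k)
m(E) = -5 (m(E) = √(-1 + 5) - 1*7 = √4 - 7 = 2 - 7 = -5)
m(K)*((76/(-46) - 46/(-26)) - 108) = -5*((76/(-46) - 46/(-26)) - 108) = -5*((76*(-1/46) - 46*(-1/26)) - 108) = -5*((-38/23 + 23/13) - 108) = -5*(35/299 - 108) = -5*(-32257/299) = 161285/299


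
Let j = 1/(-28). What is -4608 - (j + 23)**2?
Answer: -4026121/784 ≈ -5135.4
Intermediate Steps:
j = -1/28 ≈ -0.035714
-4608 - (j + 23)**2 = -4608 - (-1/28 + 23)**2 = -4608 - (643/28)**2 = -4608 - 1*413449/784 = -4608 - 413449/784 = -4026121/784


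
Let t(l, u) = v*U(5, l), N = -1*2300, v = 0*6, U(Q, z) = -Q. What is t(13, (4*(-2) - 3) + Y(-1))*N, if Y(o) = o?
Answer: 0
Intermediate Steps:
v = 0
N = -2300
t(l, u) = 0 (t(l, u) = 0*(-1*5) = 0*(-5) = 0)
t(13, (4*(-2) - 3) + Y(-1))*N = 0*(-2300) = 0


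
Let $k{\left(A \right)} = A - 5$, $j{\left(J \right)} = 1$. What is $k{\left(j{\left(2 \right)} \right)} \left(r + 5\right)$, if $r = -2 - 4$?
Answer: $4$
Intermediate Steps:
$k{\left(A \right)} = -5 + A$
$r = -6$
$k{\left(j{\left(2 \right)} \right)} \left(r + 5\right) = \left(-5 + 1\right) \left(-6 + 5\right) = \left(-4\right) \left(-1\right) = 4$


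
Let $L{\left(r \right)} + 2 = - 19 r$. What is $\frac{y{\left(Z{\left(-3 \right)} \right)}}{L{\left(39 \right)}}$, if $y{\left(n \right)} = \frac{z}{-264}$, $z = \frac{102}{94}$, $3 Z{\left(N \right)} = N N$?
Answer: $\frac{17}{3073048} \approx 5.532 \cdot 10^{-6}$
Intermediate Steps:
$Z{\left(N \right)} = \frac{N^{2}}{3}$ ($Z{\left(N \right)} = \frac{N N}{3} = \frac{N^{2}}{3}$)
$L{\left(r \right)} = -2 - 19 r$
$z = \frac{51}{47}$ ($z = 102 \cdot \frac{1}{94} = \frac{51}{47} \approx 1.0851$)
$y{\left(n \right)} = - \frac{17}{4136}$ ($y{\left(n \right)} = \frac{51}{47 \left(-264\right)} = \frac{51}{47} \left(- \frac{1}{264}\right) = - \frac{17}{4136}$)
$\frac{y{\left(Z{\left(-3 \right)} \right)}}{L{\left(39 \right)}} = - \frac{17}{4136 \left(-2 - 741\right)} = - \frac{17}{4136 \left(-743\right)} = \left(- \frac{17}{4136}\right) \left(- \frac{1}{743}\right) = \frac{17}{3073048}$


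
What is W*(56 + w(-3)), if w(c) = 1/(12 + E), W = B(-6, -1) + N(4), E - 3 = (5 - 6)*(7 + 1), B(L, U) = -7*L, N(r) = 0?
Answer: 2358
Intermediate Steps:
E = -5 (E = 3 + (5 - 6)*(7 + 1) = 3 - 1*8 = 3 - 8 = -5)
W = 42 (W = -7*(-6) + 0 = 42 + 0 = 42)
w(c) = ⅐ (w(c) = 1/(12 - 5) = 1/7 = ⅐)
W*(56 + w(-3)) = 42*(56 + ⅐) = 42*(393/7) = 2358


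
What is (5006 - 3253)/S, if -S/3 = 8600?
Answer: -1753/25800 ≈ -0.067946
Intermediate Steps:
S = -25800 (S = -3*8600 = -25800)
(5006 - 3253)/S = (5006 - 3253)/(-25800) = 1753*(-1/25800) = -1753/25800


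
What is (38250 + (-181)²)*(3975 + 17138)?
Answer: 1499255243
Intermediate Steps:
(38250 + (-181)²)*(3975 + 17138) = (38250 + 32761)*21113 = 71011*21113 = 1499255243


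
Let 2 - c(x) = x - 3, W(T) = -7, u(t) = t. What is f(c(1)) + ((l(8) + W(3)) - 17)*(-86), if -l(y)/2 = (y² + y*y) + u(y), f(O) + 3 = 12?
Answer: 25465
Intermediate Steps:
c(x) = 5 - x (c(x) = 2 - (x - 3) = 2 - (-3 + x) = 2 + (3 - x) = 5 - x)
f(O) = 9 (f(O) = -3 + 12 = 9)
l(y) = -4*y² - 2*y (l(y) = -2*((y² + y*y) + y) = -2*((y² + y²) + y) = -2*(2*y² + y) = -2*(y + 2*y²) = -4*y² - 2*y)
f(c(1)) + ((l(8) + W(3)) - 17)*(-86) = 9 + ((2*8*(-1 - 2*8) - 7) - 17)*(-86) = 9 + ((2*8*(-1 - 16) - 7) - 17)*(-86) = 9 + ((2*8*(-17) - 7) - 17)*(-86) = 9 + ((-272 - 7) - 17)*(-86) = 9 + (-279 - 17)*(-86) = 9 - 296*(-86) = 9 + 25456 = 25465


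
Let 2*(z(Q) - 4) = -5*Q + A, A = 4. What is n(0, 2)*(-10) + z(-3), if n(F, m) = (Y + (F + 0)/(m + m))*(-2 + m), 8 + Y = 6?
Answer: 27/2 ≈ 13.500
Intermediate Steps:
Y = -2 (Y = -8 + 6 = -2)
n(F, m) = (-2 + m)*(-2 + F/(2*m)) (n(F, m) = (-2 + (F + 0)/(m + m))*(-2 + m) = (-2 + F/((2*m)))*(-2 + m) = (-2 + F*(1/(2*m)))*(-2 + m) = (-2 + F/(2*m))*(-2 + m) = (-2 + m)*(-2 + F/(2*m)))
z(Q) = 6 - 5*Q/2 (z(Q) = 4 + (-5*Q + 4)/2 = 4 + (4 - 5*Q)/2 = 4 + (2 - 5*Q/2) = 6 - 5*Q/2)
n(0, 2)*(-10) + z(-3) = (4 + (½)*0 - 2*2 - 1*0/2)*(-10) + (6 - 5/2*(-3)) = (4 + 0 - 4 - 1*0*½)*(-10) + (6 + 15/2) = (4 + 0 - 4 + 0)*(-10) + 27/2 = 0*(-10) + 27/2 = 0 + 27/2 = 27/2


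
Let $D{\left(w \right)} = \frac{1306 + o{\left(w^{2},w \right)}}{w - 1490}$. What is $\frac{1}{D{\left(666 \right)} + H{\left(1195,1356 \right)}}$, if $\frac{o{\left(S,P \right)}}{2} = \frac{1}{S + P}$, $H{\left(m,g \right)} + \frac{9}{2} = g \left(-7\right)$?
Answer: $- \frac{183019464}{1738334416843} \approx -0.00010528$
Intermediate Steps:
$H{\left(m,g \right)} = - \frac{9}{2} - 7 g$ ($H{\left(m,g \right)} = - \frac{9}{2} + g \left(-7\right) = - \frac{9}{2} - 7 g$)
$o{\left(S,P \right)} = \frac{2}{P + S}$ ($o{\left(S,P \right)} = \frac{2}{S + P} = \frac{2}{P + S}$)
$D{\left(w \right)} = \frac{1306 + \frac{2}{w + w^{2}}}{-1490 + w}$ ($D{\left(w \right)} = \frac{1306 + \frac{2}{w + w^{2}}}{w - 1490} = \frac{1306 + \frac{2}{w + w^{2}}}{-1490 + w}$)
$\frac{1}{D{\left(666 \right)} + H{\left(1195,1356 \right)}} = \frac{1}{\frac{2 \left(1 + 653 \cdot 666 + 653 \cdot 666^{2}\right)}{666 \left(1 + 666\right) \left(-1490 + 666\right)} - \frac{18993}{2}} = \frac{1}{2 \cdot \frac{1}{666} \cdot \frac{1}{667} \frac{1}{-824} \left(1 + 434898 + 653 \cdot 443556\right) - \frac{18993}{2}} = \frac{1}{2 \cdot \frac{1}{666} \cdot \frac{1}{667} \left(- \frac{1}{824}\right) \left(1 + 434898 + 289642068\right) - \frac{18993}{2}} = \frac{1}{2 \cdot \frac{1}{666} \cdot \frac{1}{667} \left(- \frac{1}{824}\right) 290076967 - \frac{18993}{2}} = \frac{1}{- \frac{290076967}{183019464} - \frac{18993}{2}} = \frac{1}{- \frac{1738334416843}{183019464}} = - \frac{183019464}{1738334416843}$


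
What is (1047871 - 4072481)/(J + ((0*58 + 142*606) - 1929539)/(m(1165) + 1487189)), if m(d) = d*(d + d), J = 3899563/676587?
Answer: -4299141827222074365/7568638322444 ≈ -5.6802e+5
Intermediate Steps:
J = 3899563/676587 (J = 3899563*(1/676587) = 3899563/676587 ≈ 5.7636)
m(d) = 2*d² (m(d) = d*(2*d) = 2*d²)
(1047871 - 4072481)/(J + ((0*58 + 142*606) - 1929539)/(m(1165) + 1487189)) = (1047871 - 4072481)/(3899563/676587 + ((0*58 + 142*606) - 1929539)/(2*1165² + 1487189)) = -3024610/(3899563/676587 + ((0 + 86052) - 1929539)/(2*1357225 + 1487189)) = -3024610/(3899563/676587 + (86052 - 1929539)/(2714450 + 1487189)) = -3024610/(3899563/676587 - 1843487/4201639) = -3024610/15137276644888/2842774326093 = -3024610*2842774326093/15137276644888 = -4299141827222074365/7568638322444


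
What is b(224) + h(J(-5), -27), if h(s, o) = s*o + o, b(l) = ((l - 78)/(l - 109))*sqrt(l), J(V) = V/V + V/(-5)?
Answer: -81 + 584*sqrt(14)/115 ≈ -61.999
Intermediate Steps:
J(V) = 1 - V/5 (J(V) = 1 + V*(-1/5) = 1 - V/5)
b(l) = sqrt(l)*(-78 + l)/(-109 + l) (b(l) = ((-78 + l)/(-109 + l))*sqrt(l) = sqrt(l)*(-78 + l)/(-109 + l))
h(s, o) = o + o*s (h(s, o) = o*s + o = o + o*s)
b(224) + h(J(-5), -27) = sqrt(224)*(-78 + 224)/(-109 + 224) - 27*(1 + (1 - 1/5*(-5))) = (4*sqrt(14))*146/115 - 27*(1 + (1 + 1)) = (4*sqrt(14))*(1/115)*146 - 27*(1 + 2) = 584*sqrt(14)/115 - 27*3 = 584*sqrt(14)/115 - 81 = -81 + 584*sqrt(14)/115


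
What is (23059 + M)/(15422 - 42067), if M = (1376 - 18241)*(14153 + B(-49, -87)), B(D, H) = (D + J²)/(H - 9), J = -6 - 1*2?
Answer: 7637268827/852640 ≈ 8957.2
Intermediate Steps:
J = -8 (J = -6 - 2 = -8)
B(D, H) = (64 + D)/(-9 + H) (B(D, H) = (D + (-8)²)/(H - 9) = (D + 64)/(-9 + H) = (64 + D)/(-9 + H))
M = -7638006715/32 (M = (1376 - 18241)*(14153 + (64 - 49)/(-9 - 87)) = -16865*(14153 + 15/(-96)) = -16865*(14153 - 1/96*15) = -16865*(14153 - 5/32) = -16865*452891/32 = -7638006715/32 ≈ -2.3869e+8)
(23059 + M)/(15422 - 42067) = (23059 - 7638006715/32)/(15422 - 42067) = -7637268827/32/(-26645) = -7637268827/32*(-1/26645) = 7637268827/852640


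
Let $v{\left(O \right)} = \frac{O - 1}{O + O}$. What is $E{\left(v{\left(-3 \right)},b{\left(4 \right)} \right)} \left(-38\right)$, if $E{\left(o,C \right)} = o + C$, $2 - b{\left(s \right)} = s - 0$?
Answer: $\frac{152}{3} \approx 50.667$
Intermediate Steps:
$b{\left(s \right)} = 2 - s$ ($b{\left(s \right)} = 2 - \left(s - 0\right) = 2 - \left(s + 0\right) = 2 - s$)
$v{\left(O \right)} = \frac{-1 + O}{2 O}$
$E{\left(o,C \right)} = C + o$
$E{\left(v{\left(-3 \right)},b{\left(4 \right)} \right)} \left(-38\right) = \left(\left(2 - 4\right) + \frac{-1 - 3}{2 \left(-3\right)}\right) \left(-38\right) = \left(\left(2 - 4\right) + \frac{1}{2} \left(- \frac{1}{3}\right) \left(-4\right)\right) \left(-38\right) = \left(-2 + \frac{2}{3}\right) \left(-38\right) = \left(- \frac{4}{3}\right) \left(-38\right) = \frac{152}{3}$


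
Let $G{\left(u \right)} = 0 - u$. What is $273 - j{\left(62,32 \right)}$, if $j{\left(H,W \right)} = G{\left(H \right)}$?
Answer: $335$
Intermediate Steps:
$G{\left(u \right)} = - u$
$j{\left(H,W \right)} = - H$
$273 - j{\left(62,32 \right)} = 273 - \left(-1\right) 62 = 273 - -62 = 273 + 62 = 335$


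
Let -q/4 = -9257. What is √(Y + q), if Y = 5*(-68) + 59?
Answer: 3*√4083 ≈ 191.70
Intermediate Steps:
q = 37028 (q = -4*(-9257) = 37028)
Y = -281 (Y = -340 + 59 = -281)
√(Y + q) = √(-281 + 37028) = √36747 = 3*√4083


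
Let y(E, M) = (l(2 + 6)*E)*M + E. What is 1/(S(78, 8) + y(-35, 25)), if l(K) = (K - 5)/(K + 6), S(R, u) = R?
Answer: -2/289 ≈ -0.0069204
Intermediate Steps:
l(K) = (-5 + K)/(6 + K)
y(E, M) = E + 3*E*M/14 (y(E, M) = (((-5 + (2 + 6))/(6 + (2 + 6)))*E)*M + E = (((-5 + 8)/(6 + 8))*E)*M + E = ((3/14)*E)*M + E = (((1/14)*3)*E)*M + E = (3*E/14)*M + E = 3*E*M/14 + E = E + 3*E*M/14)
1/(S(78, 8) + y(-35, 25)) = 1/(78 + (1/14)*(-35)*(14 + 3*25)) = 1/(78 + (1/14)*(-35)*(14 + 75)) = 1/(78 + (1/14)*(-35)*89) = 1/(78 - 445/2) = 1/(-289/2) = -2/289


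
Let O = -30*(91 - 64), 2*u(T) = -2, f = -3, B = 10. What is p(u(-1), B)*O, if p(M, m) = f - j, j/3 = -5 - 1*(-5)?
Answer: 2430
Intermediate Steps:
u(T) = -1 (u(T) = (½)*(-2) = -1)
j = 0 (j = 3*(-5 - 1*(-5)) = 3*(-5 + 5) = 3*0 = 0)
O = -810 (O = -30*27 = -810)
p(M, m) = -3 (p(M, m) = -3 - 1*0 = -3 + 0 = -3)
p(u(-1), B)*O = -3*(-810) = 2430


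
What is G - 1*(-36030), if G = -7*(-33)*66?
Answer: 51276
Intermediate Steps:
G = 15246 (G = 231*66 = 15246)
G - 1*(-36030) = 15246 - 1*(-36030) = 15246 + 36030 = 51276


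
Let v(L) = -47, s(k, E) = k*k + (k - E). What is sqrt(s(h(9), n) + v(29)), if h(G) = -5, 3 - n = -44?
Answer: I*sqrt(74) ≈ 8.6023*I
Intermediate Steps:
n = 47 (n = 3 - 1*(-44) = 3 + 44 = 47)
s(k, E) = k + k**2 - E (s(k, E) = k**2 + (k - E) = k + k**2 - E)
sqrt(s(h(9), n) + v(29)) = sqrt((-5 + (-5)**2 - 1*47) - 47) = sqrt((-5 + 25 - 47) - 47) = sqrt(-27 - 47) = sqrt(-74) = I*sqrt(74)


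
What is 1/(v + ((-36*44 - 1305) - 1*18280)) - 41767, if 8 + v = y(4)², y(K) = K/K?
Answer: -884457993/21176 ≈ -41767.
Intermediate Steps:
y(K) = 1
v = -7 (v = -8 + 1² = -8 + 1 = -7)
1/(v + ((-36*44 - 1305) - 1*18280)) - 41767 = 1/(-7 + ((-36*44 - 1305) - 1*18280)) - 41767 = 1/(-7 + ((-1584 - 1305) - 18280)) - 41767 = 1/(-7 + (-2889 - 18280)) - 41767 = 1/(-7 - 21169) - 41767 = 1/(-21176) - 41767 = -1/21176 - 41767 = -884457993/21176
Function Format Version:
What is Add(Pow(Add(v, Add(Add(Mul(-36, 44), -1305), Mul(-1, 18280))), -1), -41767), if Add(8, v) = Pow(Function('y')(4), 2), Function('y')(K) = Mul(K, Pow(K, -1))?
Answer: Rational(-884457993, 21176) ≈ -41767.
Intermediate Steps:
Function('y')(K) = 1
v = -7 (v = Add(-8, Pow(1, 2)) = Add(-8, 1) = -7)
Add(Pow(Add(v, Add(Add(Mul(-36, 44), -1305), Mul(-1, 18280))), -1), -41767) = Add(Pow(Add(-7, Add(Add(Mul(-36, 44), -1305), Mul(-1, 18280))), -1), -41767) = Add(Pow(Add(-7, Add(Add(-1584, -1305), -18280)), -1), -41767) = Add(Pow(Add(-7, Add(-2889, -18280)), -1), -41767) = Add(Pow(Add(-7, -21169), -1), -41767) = Add(Pow(-21176, -1), -41767) = Add(Rational(-1, 21176), -41767) = Rational(-884457993, 21176)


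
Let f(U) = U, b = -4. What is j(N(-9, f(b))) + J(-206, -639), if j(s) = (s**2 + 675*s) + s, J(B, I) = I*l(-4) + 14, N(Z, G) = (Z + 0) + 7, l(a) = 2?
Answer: -2612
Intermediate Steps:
N(Z, G) = 7 + Z (N(Z, G) = Z + 7 = 7 + Z)
J(B, I) = 14 + 2*I (J(B, I) = I*2 + 14 = 2*I + 14 = 14 + 2*I)
j(s) = s**2 + 676*s
j(N(-9, f(b))) + J(-206, -639) = (7 - 9)*(676 + (7 - 9)) + (14 + 2*(-639)) = -2*(676 - 2) + (14 - 1278) = -2*674 - 1264 = -1348 - 1264 = -2612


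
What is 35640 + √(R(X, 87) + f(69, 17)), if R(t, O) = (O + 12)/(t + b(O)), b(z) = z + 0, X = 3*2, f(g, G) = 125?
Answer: 35640 + 2*√30287/31 ≈ 35651.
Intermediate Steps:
X = 6
b(z) = z
R(t, O) = (12 + O)/(O + t) (R(t, O) = (O + 12)/(t + O) = (12 + O)/(O + t))
35640 + √(R(X, 87) + f(69, 17)) = 35640 + √((12 + 87)/(87 + 6) + 125) = 35640 + √(99/93 + 125) = 35640 + √((1/93)*99 + 125) = 35640 + √(33/31 + 125) = 35640 + √(3908/31) = 35640 + 2*√30287/31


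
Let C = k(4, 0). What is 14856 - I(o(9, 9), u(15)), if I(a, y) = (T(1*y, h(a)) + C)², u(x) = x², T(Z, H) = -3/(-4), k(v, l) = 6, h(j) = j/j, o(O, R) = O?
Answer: 236967/16 ≈ 14810.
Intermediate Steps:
h(j) = 1
T(Z, H) = ¾ (T(Z, H) = -3*(-¼) = ¾)
C = 6
I(a, y) = 729/16 (I(a, y) = (¾ + 6)² = (27/4)² = 729/16)
14856 - I(o(9, 9), u(15)) = 14856 - 1*729/16 = 14856 - 729/16 = 236967/16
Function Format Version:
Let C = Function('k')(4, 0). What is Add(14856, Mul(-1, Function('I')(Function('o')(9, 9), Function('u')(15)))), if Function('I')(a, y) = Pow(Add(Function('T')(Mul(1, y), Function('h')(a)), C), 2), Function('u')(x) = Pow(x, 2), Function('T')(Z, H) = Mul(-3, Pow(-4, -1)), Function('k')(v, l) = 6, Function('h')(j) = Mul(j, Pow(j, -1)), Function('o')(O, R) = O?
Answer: Rational(236967, 16) ≈ 14810.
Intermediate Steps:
Function('h')(j) = 1
Function('T')(Z, H) = Rational(3, 4) (Function('T')(Z, H) = Mul(-3, Rational(-1, 4)) = Rational(3, 4))
C = 6
Function('I')(a, y) = Rational(729, 16) (Function('I')(a, y) = Pow(Add(Rational(3, 4), 6), 2) = Pow(Rational(27, 4), 2) = Rational(729, 16))
Add(14856, Mul(-1, Function('I')(Function('o')(9, 9), Function('u')(15)))) = Add(14856, Mul(-1, Rational(729, 16))) = Add(14856, Rational(-729, 16)) = Rational(236967, 16)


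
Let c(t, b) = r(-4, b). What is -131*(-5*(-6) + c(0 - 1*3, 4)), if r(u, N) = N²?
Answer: -6026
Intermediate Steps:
c(t, b) = b²
-131*(-5*(-6) + c(0 - 1*3, 4)) = -131*(-5*(-6) + 4²) = -131*(30 + 16) = -131*46 = -6026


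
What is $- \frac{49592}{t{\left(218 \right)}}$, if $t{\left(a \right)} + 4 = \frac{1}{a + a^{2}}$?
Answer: $\frac{2367621264}{190967} \approx 12398.0$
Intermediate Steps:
$t{\left(a \right)} = -4 + \frac{1}{a + a^{2}}$
$- \frac{49592}{t{\left(218 \right)}} = - \frac{49592}{\frac{1}{218} \frac{1}{1 + 218} \left(1 - 872 - 4 \cdot 218^{2}\right)} = - \frac{49592}{\frac{1}{218} \cdot \frac{1}{219} \left(1 - 872 - 190096\right)} = - \frac{49592}{\frac{1}{218} \cdot \frac{1}{219} \left(-190967\right)} = - \frac{49592}{- \frac{190967}{47742}} = \left(-49592\right) \left(- \frac{47742}{190967}\right) = \frac{2367621264}{190967}$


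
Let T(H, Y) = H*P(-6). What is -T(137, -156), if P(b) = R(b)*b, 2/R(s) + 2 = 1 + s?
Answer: -1644/7 ≈ -234.86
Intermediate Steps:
R(s) = 2/(-1 + s) (R(s) = 2/(-2 + (1 + s)) = 2/(-1 + s))
P(b) = 2*b/(-1 + b) (P(b) = (2/(-1 + b))*b = 2*b/(-1 + b))
T(H, Y) = 12*H/7 (T(H, Y) = H*(2*(-6)/(-1 - 6)) = H*(2*(-6)/(-7)) = H*(2*(-6)*(-1/7)) = H*(12/7) = 12*H/7)
-T(137, -156) = -12*137/7 = -1*1644/7 = -1644/7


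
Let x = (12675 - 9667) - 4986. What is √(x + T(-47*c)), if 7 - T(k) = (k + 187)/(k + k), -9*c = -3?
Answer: 2*I*√1085465/47 ≈ 44.334*I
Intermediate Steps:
c = ⅓ (c = -⅑*(-3) = ⅓ ≈ 0.33333)
x = -1978 (x = 3008 - 4986 = -1978)
T(k) = 7 - (187 + k)/(2*k) (T(k) = 7 - (k + 187)/(k + k) = 7 - (187 + k)/(2*k))
√(x + T(-47*c)) = √(-1978 + (-187 + 13*(-47*⅓))/(2*((-47*⅓)))) = √(-1978 + (-187 + 13*(-47/3))/(2*(-47/3))) = √(-1978 + (½)*(-3/47)*(-187 - 611/3)) = √(-1978 + (½)*(-3/47)*(-1172/3)) = √(-1978 + 586/47) = √(-92380/47) = 2*I*√1085465/47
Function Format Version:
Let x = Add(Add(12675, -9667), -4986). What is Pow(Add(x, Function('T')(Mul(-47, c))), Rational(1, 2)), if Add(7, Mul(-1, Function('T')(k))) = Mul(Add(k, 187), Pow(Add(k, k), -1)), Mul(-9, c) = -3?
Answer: Mul(Rational(2, 47), I, Pow(1085465, Rational(1, 2))) ≈ Mul(44.334, I)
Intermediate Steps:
c = Rational(1, 3) (c = Mul(Rational(-1, 9), -3) = Rational(1, 3) ≈ 0.33333)
x = -1978 (x = Add(3008, -4986) = -1978)
Function('T')(k) = Add(7, Mul(Rational(-1, 2), Pow(k, -1), Add(187, k))) (Function('T')(k) = Add(7, Mul(-1, Mul(Add(k, 187), Pow(Add(k, k), -1)))) = Add(7, Mul(-1, Mul(Add(187, k), Pow(Mul(2, k), -1)))) = Add(7, Mul(-1, Mul(Add(187, k), Mul(Rational(1, 2), Pow(k, -1))))) = Add(7, Mul(-1, Mul(Rational(1, 2), Pow(k, -1), Add(187, k)))) = Add(7, Mul(Rational(-1, 2), Pow(k, -1), Add(187, k))))
Pow(Add(x, Function('T')(Mul(-47, c))), Rational(1, 2)) = Pow(Add(-1978, Mul(Rational(1, 2), Pow(Mul(-47, Rational(1, 3)), -1), Add(-187, Mul(13, Mul(-47, Rational(1, 3)))))), Rational(1, 2)) = Pow(Add(-1978, Mul(Rational(1, 2), Pow(Rational(-47, 3), -1), Add(-187, Mul(13, Rational(-47, 3))))), Rational(1, 2)) = Pow(Add(-1978, Mul(Rational(1, 2), Rational(-3, 47), Add(-187, Rational(-611, 3)))), Rational(1, 2)) = Pow(Add(-1978, Mul(Rational(1, 2), Rational(-3, 47), Rational(-1172, 3))), Rational(1, 2)) = Pow(Add(-1978, Rational(586, 47)), Rational(1, 2)) = Pow(Rational(-92380, 47), Rational(1, 2)) = Mul(Rational(2, 47), I, Pow(1085465, Rational(1, 2)))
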